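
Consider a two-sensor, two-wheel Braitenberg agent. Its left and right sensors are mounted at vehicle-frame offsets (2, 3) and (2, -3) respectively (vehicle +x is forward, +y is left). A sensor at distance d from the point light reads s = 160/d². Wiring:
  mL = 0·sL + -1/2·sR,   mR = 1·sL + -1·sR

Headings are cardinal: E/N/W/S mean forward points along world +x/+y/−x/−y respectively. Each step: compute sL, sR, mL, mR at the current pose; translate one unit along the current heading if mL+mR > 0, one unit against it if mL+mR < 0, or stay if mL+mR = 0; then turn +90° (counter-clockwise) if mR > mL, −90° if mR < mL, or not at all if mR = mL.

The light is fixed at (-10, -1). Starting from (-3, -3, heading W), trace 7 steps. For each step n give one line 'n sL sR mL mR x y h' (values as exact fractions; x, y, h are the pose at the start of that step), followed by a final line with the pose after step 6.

n=0: pose=(-3,-3,W); sL=16/5, sR=80/13; mL=-40/13, mR=-192/65; mL+mR=-392/65 → advance -1; mR−mL=8/65 → turn +1·90°
n=1: pose=(-2,-3,S); sL=160/137, sR=160/41; mL=-80/41, mR=-15360/5617; mL+mR=-26320/5617 → advance -1; mR−mL=-4400/5617 → turn -1·90°
n=2: pose=(-2,-2,W); sL=40/13, sR=4; mL=-2, mR=-12/13; mL+mR=-38/13 → advance -1; mR−mL=14/13 → turn +1·90°
n=3: pose=(-1,-2,S); sL=160/153, sR=32/9; mL=-16/9, mR=-128/51; mL+mR=-656/153 → advance -1; mR−mL=-112/153 → turn -1·90°
n=4: pose=(-1,-1,W); sL=80/29, sR=80/29; mL=-40/29, mR=0; mL+mR=-40/29 → advance -1; mR−mL=40/29 → turn +1·90°
n=5: pose=(0,-1,S); sL=160/173, sR=160/53; mL=-80/53, mR=-19200/9169; mL+mR=-33040/9169 → advance -1; mR−mL=-5360/9169 → turn -1·90°
n=6: pose=(0,0,W); sL=40/17, sR=2; mL=-1, mR=6/17; mL+mR=-11/17 → advance -1; mR−mL=23/17 → turn +1·90°

0 16/5 80/13 -40/13 -192/65 -3 -3 W
1 160/137 160/41 -80/41 -15360/5617 -2 -3 S
2 40/13 4 -2 -12/13 -2 -2 W
3 160/153 32/9 -16/9 -128/51 -1 -2 S
4 80/29 80/29 -40/29 0 -1 -1 W
5 160/173 160/53 -80/53 -19200/9169 0 -1 S
6 40/17 2 -1 6/17 0 0 W
final 1 0 S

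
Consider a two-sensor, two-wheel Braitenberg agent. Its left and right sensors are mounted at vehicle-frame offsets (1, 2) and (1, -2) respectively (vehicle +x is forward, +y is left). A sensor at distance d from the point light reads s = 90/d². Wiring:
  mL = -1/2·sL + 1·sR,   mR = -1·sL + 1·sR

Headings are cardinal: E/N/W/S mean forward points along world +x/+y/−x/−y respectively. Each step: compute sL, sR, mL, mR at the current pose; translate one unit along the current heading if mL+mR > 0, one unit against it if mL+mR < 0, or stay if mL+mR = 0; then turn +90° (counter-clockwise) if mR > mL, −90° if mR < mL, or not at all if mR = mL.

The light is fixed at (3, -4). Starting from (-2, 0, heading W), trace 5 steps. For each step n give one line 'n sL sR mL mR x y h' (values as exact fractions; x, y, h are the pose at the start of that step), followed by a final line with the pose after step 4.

0 9/4 5/4 1/8 -1 -2 0 W
1 90/61 90/29 4185/1769 2880/1769 -1 0 N
2 45/29 5 245/58 100/29 -1 1 E
3 90/17 90/41 -315/697 -2160/697 0 1 S
4 45/16 9/8 -9/32 -27/16 0 2 W
final 1 2 N

n=0: pose=(-2,0,W); sL=9/4, sR=5/4; mL=1/8, mR=-1; mL+mR=-7/8 → advance -1; mR−mL=-9/8 → turn -1·90°
n=1: pose=(-1,0,N); sL=90/61, sR=90/29; mL=4185/1769, mR=2880/1769; mL+mR=7065/1769 → advance +1; mR−mL=-45/61 → turn -1·90°
n=2: pose=(-1,1,E); sL=45/29, sR=5; mL=245/58, mR=100/29; mL+mR=445/58 → advance +1; mR−mL=-45/58 → turn -1·90°
n=3: pose=(0,1,S); sL=90/17, sR=90/41; mL=-315/697, mR=-2160/697; mL+mR=-2475/697 → advance -1; mR−mL=-45/17 → turn -1·90°
n=4: pose=(0,2,W); sL=45/16, sR=9/8; mL=-9/32, mR=-27/16; mL+mR=-63/32 → advance -1; mR−mL=-45/32 → turn -1·90°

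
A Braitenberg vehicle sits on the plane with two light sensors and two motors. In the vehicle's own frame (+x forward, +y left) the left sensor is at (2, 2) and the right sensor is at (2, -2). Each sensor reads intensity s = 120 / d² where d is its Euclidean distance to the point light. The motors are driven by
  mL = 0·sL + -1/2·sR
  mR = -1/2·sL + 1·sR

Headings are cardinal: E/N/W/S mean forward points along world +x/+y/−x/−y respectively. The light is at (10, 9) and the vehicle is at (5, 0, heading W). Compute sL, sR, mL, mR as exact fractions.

12/17 60/49 -30/49 726/833

left sensor world pos  = (3, -2); dL² = 170
right sensor world pos = (3, 2); dR² = 98
sL = 120/170 = 12/17
sR = 120/98 = 60/49
mL = 0·sL + -1/2·sR = -30/49
mR = -1/2·sL + 1·sR = 726/833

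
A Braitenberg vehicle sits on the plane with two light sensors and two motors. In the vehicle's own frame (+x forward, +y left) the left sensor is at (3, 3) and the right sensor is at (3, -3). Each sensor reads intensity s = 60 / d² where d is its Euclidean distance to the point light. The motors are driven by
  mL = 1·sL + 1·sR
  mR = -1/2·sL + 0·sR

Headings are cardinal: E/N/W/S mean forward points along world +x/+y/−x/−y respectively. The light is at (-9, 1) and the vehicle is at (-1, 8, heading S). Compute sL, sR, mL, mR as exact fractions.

left sensor world pos  = (2, 5); dL² = 137
right sensor world pos = (-4, 5); dR² = 41
sL = 60/137 = 60/137
sR = 60/41 = 60/41
mL = 1·sL + 1·sR = 10680/5617
mR = -1/2·sL + 0·sR = -30/137

60/137 60/41 10680/5617 -30/137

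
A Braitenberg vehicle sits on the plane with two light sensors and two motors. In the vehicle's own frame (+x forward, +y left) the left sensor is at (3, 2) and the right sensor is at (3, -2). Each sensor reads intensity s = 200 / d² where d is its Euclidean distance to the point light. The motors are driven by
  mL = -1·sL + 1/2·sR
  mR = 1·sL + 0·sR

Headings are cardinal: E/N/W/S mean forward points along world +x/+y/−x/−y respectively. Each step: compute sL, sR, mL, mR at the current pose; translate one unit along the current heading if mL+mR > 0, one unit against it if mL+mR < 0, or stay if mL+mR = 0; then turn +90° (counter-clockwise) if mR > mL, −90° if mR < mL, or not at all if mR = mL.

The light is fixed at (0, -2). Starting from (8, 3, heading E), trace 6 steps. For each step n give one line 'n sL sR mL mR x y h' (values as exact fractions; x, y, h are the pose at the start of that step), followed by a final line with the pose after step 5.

0 20/17 20/13 -90/221 20/17 8 3 E
1 200/113 40/37 -5140/4181 200/113 9 3 N
2 50/13 2 -37/13 50/13 9 4 W
3 200/109 40/9 380/981 200/109 8 4 S
4 20/17 20/13 -90/221 20/17 8 3 E
5 200/113 40/37 -5140/4181 200/113 9 3 N
final 9 4 W

n=0: pose=(8,3,E); sL=20/17, sR=20/13; mL=-90/221, mR=20/17; mL+mR=10/13 → advance +1; mR−mL=350/221 → turn +1·90°
n=1: pose=(9,3,N); sL=200/113, sR=40/37; mL=-5140/4181, mR=200/113; mL+mR=20/37 → advance +1; mR−mL=12540/4181 → turn +1·90°
n=2: pose=(9,4,W); sL=50/13, sR=2; mL=-37/13, mR=50/13; mL+mR=1 → advance +1; mR−mL=87/13 → turn +1·90°
n=3: pose=(8,4,S); sL=200/109, sR=40/9; mL=380/981, mR=200/109; mL+mR=20/9 → advance +1; mR−mL=1420/981 → turn +1·90°
n=4: pose=(8,3,E); sL=20/17, sR=20/13; mL=-90/221, mR=20/17; mL+mR=10/13 → advance +1; mR−mL=350/221 → turn +1·90°
n=5: pose=(9,3,N); sL=200/113, sR=40/37; mL=-5140/4181, mR=200/113; mL+mR=20/37 → advance +1; mR−mL=12540/4181 → turn +1·90°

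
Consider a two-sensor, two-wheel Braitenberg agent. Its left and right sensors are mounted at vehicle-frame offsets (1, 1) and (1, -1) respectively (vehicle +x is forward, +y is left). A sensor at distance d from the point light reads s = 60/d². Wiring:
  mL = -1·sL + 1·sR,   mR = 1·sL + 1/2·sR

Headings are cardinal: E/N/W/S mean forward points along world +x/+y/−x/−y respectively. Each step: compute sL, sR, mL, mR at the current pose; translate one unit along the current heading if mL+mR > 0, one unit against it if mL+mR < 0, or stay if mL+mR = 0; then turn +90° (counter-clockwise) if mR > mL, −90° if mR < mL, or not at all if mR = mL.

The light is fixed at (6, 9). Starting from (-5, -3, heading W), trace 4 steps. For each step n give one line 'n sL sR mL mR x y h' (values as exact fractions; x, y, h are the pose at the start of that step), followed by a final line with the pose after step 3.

0 60/313 12/53 576/16589 5058/16589 -5 -3 W
1 6/29 30/169 -144/4901 1449/4901 -6 -3 S
2 12/53 60/317 -624/16801 5394/16801 -6 -4 E
3 5/24 15/61 55/1464 485/1464 -5 -4 N
final -5 -3 W

n=0: pose=(-5,-3,W); sL=60/313, sR=12/53; mL=576/16589, mR=5058/16589; mL+mR=18/53 → advance +1; mR−mL=4482/16589 → turn +1·90°
n=1: pose=(-6,-3,S); sL=6/29, sR=30/169; mL=-144/4901, mR=1449/4901; mL+mR=45/169 → advance +1; mR−mL=1593/4901 → turn +1·90°
n=2: pose=(-6,-4,E); sL=12/53, sR=60/317; mL=-624/16801, mR=5394/16801; mL+mR=90/317 → advance +1; mR−mL=6018/16801 → turn +1·90°
n=3: pose=(-5,-4,N); sL=5/24, sR=15/61; mL=55/1464, mR=485/1464; mL+mR=45/122 → advance +1; mR−mL=215/732 → turn +1·90°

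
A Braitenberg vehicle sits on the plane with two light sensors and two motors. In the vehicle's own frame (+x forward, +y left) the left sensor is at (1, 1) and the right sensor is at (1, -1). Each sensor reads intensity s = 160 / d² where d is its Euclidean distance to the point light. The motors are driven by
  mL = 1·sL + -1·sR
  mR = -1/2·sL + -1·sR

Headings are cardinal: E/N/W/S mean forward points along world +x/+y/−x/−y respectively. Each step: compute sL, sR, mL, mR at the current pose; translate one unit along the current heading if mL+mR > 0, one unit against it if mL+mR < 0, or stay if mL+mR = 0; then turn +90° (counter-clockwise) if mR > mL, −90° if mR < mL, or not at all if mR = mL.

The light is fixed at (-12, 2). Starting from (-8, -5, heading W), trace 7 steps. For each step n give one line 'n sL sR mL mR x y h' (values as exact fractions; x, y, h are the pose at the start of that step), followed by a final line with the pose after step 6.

0 160/73 32/9 -896/657 -3056/657 -8 -5 W
1 40/13 20/9 100/117 -440/117 -7 -5 N
2 32/17 160/117 1024/1989 -4592/1989 -7 -6 E
3 80/53 16/9 -128/477 -1208/477 -8 -6 S
4 160/73 32/9 -896/657 -3056/657 -8 -5 W
5 40/13 20/9 100/117 -440/117 -7 -5 N
6 32/17 160/117 1024/1989 -4592/1989 -7 -6 E
final -8 -6 S

n=0: pose=(-8,-5,W); sL=160/73, sR=32/9; mL=-896/657, mR=-3056/657; mL+mR=-3952/657 → advance -1; mR−mL=-240/73 → turn -1·90°
n=1: pose=(-7,-5,N); sL=40/13, sR=20/9; mL=100/117, mR=-440/117; mL+mR=-340/117 → advance -1; mR−mL=-60/13 → turn -1·90°
n=2: pose=(-7,-6,E); sL=32/17, sR=160/117; mL=1024/1989, mR=-4592/1989; mL+mR=-3568/1989 → advance -1; mR−mL=-48/17 → turn -1·90°
n=3: pose=(-8,-6,S); sL=80/53, sR=16/9; mL=-128/477, mR=-1208/477; mL+mR=-1336/477 → advance -1; mR−mL=-120/53 → turn -1·90°
n=4: pose=(-8,-5,W); sL=160/73, sR=32/9; mL=-896/657, mR=-3056/657; mL+mR=-3952/657 → advance -1; mR−mL=-240/73 → turn -1·90°
n=5: pose=(-7,-5,N); sL=40/13, sR=20/9; mL=100/117, mR=-440/117; mL+mR=-340/117 → advance -1; mR−mL=-60/13 → turn -1·90°
n=6: pose=(-7,-6,E); sL=32/17, sR=160/117; mL=1024/1989, mR=-4592/1989; mL+mR=-3568/1989 → advance -1; mR−mL=-48/17 → turn -1·90°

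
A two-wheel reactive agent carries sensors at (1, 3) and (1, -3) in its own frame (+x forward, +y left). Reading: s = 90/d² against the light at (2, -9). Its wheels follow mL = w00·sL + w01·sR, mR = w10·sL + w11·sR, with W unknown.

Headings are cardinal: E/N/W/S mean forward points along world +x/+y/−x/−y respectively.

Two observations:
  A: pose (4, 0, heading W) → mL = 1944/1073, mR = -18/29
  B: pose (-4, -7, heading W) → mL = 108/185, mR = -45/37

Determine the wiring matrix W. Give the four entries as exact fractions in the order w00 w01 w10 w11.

1 -1 0 -1

obs A: pose=(4,0,W) → sL=90/37, sR=18/29, mL=1944/1073, mR=-18/29
obs B: pose=(-4,-7,W) → sL=9/5, sR=45/37, mL=108/185, mR=-45/37
sensor matrix S = [[90/37, 18/29], [9/5, 45/37]]; det S = 365472/198505
solve [mL_A; mL_B] = S·[w00; w01] and [mR_A; mR_B] = S·[w10; w11]:
  w00 = 1, w01 = -1, w10 = 0, w11 = -1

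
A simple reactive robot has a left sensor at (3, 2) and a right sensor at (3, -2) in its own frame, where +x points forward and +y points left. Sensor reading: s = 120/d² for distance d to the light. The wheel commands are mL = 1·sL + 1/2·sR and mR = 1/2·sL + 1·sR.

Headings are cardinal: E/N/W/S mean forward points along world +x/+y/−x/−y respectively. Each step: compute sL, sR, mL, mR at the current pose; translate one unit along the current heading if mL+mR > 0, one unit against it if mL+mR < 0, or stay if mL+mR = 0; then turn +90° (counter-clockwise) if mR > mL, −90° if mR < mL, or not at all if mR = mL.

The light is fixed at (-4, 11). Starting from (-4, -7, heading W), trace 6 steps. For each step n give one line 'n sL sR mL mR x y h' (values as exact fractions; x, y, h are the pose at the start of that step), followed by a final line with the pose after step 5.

n=0: pose=(-4,-7,W); sL=120/409, sR=24/53; mL=11268/21677, mR=12996/21677; mL+mR=24264/21677 → advance +1; mR−mL=1728/21677 → turn +1·90°
n=1: pose=(-5,-7,S); sL=60/221, sR=4/15; mL=1342/3315, mR=1334/3315; mL+mR=892/1105 → advance +1; mR−mL=-8/3315 → turn -1·90°
n=2: pose=(-5,-8,W); sL=120/457, sR=24/61; mL=12804/27877, mR=14628/27877; mL+mR=27432/27877 → advance +1; mR−mL=1824/27877 → turn +1·90°
n=3: pose=(-6,-8,S); sL=30/121, sR=6/25; mL=1113/3025, mR=1101/3025; mL+mR=2214/3025 → advance +1; mR−mL=-12/3025 → turn -1·90°
n=4: pose=(-6,-9,W); sL=120/509, sR=120/349; mL=72420/177641, mR=82020/177641; mL+mR=154440/177641 → advance +1; mR−mL=9600/177641 → turn +1·90°
n=5: pose=(-7,-9,S); sL=12/53, sR=60/277; mL=4914/14681, mR=4842/14681; mL+mR=9756/14681 → advance +1; mR−mL=-72/14681 → turn -1·90°

0 120/409 24/53 11268/21677 12996/21677 -4 -7 W
1 60/221 4/15 1342/3315 1334/3315 -5 -7 S
2 120/457 24/61 12804/27877 14628/27877 -5 -8 W
3 30/121 6/25 1113/3025 1101/3025 -6 -8 S
4 120/509 120/349 72420/177641 82020/177641 -6 -9 W
5 12/53 60/277 4914/14681 4842/14681 -7 -9 S
final -7 -10 W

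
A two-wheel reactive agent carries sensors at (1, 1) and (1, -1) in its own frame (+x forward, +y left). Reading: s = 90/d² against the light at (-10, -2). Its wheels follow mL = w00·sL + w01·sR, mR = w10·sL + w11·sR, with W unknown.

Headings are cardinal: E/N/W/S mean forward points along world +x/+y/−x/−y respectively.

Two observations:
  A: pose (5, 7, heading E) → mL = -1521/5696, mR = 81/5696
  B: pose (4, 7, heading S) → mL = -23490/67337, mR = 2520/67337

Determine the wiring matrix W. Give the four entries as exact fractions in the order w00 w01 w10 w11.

-1/2 -1/2 -1/2 1/2

obs A: pose=(5,7,E) → sL=45/178, sR=9/32, mL=-1521/5696, mR=81/5696
obs B: pose=(4,7,S) → sL=90/289, sR=90/233, mL=-23490/67337, mR=2520/67337
sensor matrix S = [[45/178, 9/32], [90/289, 90/233]]; det S = 965115/95887888
solve [mL_A; mL_B] = S·[w00; w01] and [mR_A; mR_B] = S·[w10; w11]:
  w00 = -1/2, w01 = -1/2, w10 = -1/2, w11 = 1/2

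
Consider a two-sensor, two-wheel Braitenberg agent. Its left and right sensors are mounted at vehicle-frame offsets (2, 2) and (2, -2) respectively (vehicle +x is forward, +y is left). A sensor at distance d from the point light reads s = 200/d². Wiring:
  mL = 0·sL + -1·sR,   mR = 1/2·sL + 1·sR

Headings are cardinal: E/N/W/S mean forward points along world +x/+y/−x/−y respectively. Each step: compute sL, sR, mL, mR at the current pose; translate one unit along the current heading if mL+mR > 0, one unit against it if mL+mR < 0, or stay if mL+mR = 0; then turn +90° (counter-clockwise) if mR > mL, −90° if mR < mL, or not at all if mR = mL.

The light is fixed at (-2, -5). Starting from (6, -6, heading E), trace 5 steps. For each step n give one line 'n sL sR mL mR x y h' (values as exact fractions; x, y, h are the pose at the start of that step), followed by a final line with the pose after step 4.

0 200/101 200/109 -200/109 31100/11009 6 -6 E
1 4 100/61 -100/61 222/61 7 -6 N
2 200/53 200/53 -200/53 300/53 7 -5 W
3 25/13 5 -5 155/26 6 -5 S
4 200/101 200/109 -200/109 31100/11009 6 -6 E
final 7 -6 N

n=0: pose=(6,-6,E); sL=200/101, sR=200/109; mL=-200/109, mR=31100/11009; mL+mR=100/101 → advance +1; mR−mL=51300/11009 → turn +1·90°
n=1: pose=(7,-6,N); sL=4, sR=100/61; mL=-100/61, mR=222/61; mL+mR=2 → advance +1; mR−mL=322/61 → turn +1·90°
n=2: pose=(7,-5,W); sL=200/53, sR=200/53; mL=-200/53, mR=300/53; mL+mR=100/53 → advance +1; mR−mL=500/53 → turn +1·90°
n=3: pose=(6,-5,S); sL=25/13, sR=5; mL=-5, mR=155/26; mL+mR=25/26 → advance +1; mR−mL=285/26 → turn +1·90°
n=4: pose=(6,-6,E); sL=200/101, sR=200/109; mL=-200/109, mR=31100/11009; mL+mR=100/101 → advance +1; mR−mL=51300/11009 → turn +1·90°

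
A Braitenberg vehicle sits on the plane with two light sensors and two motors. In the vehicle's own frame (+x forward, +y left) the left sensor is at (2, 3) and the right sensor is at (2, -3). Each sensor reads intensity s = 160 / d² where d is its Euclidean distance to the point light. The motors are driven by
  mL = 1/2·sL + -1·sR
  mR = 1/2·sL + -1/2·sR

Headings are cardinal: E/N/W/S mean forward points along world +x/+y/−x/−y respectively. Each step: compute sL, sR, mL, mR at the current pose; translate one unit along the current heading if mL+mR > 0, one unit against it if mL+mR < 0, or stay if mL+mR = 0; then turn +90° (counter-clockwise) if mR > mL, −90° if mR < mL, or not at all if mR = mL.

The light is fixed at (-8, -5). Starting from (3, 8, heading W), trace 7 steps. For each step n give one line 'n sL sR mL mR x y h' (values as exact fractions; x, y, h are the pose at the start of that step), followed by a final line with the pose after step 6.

0 160/181 160/337 -2000/60997 12480/60997 3 8 W
1 16/29 16/17 -328/493 -96/493 2 8 S
2 160/433 32/53 -9616/22949 -2688/22949 2 9 E
3 40/73 2/5 -46/365 27/365 1 9 N
4 160/149 32/61 112/9089 2496/9089 1 8 W
5 80/121 80/73 -6760/8833 -1920/8833 0 8 S
6 160/389 160/221 -44560/85969 -13440/85969 0 9 E
final -1 9 N

n=0: pose=(3,8,W); sL=160/181, sR=160/337; mL=-2000/60997, mR=12480/60997; mL+mR=10480/60997 → advance +1; mR−mL=80/337 → turn +1·90°
n=1: pose=(2,8,S); sL=16/29, sR=16/17; mL=-328/493, mR=-96/493; mL+mR=-424/493 → advance -1; mR−mL=8/17 → turn +1·90°
n=2: pose=(2,9,E); sL=160/433, sR=32/53; mL=-9616/22949, mR=-2688/22949; mL+mR=-12304/22949 → advance -1; mR−mL=16/53 → turn +1·90°
n=3: pose=(1,9,N); sL=40/73, sR=2/5; mL=-46/365, mR=27/365; mL+mR=-19/365 → advance -1; mR−mL=1/5 → turn +1·90°
n=4: pose=(1,8,W); sL=160/149, sR=32/61; mL=112/9089, mR=2496/9089; mL+mR=2608/9089 → advance +1; mR−mL=16/61 → turn +1·90°
n=5: pose=(0,8,S); sL=80/121, sR=80/73; mL=-6760/8833, mR=-1920/8833; mL+mR=-8680/8833 → advance -1; mR−mL=40/73 → turn +1·90°
n=6: pose=(0,9,E); sL=160/389, sR=160/221; mL=-44560/85969, mR=-13440/85969; mL+mR=-58000/85969 → advance -1; mR−mL=80/221 → turn +1·90°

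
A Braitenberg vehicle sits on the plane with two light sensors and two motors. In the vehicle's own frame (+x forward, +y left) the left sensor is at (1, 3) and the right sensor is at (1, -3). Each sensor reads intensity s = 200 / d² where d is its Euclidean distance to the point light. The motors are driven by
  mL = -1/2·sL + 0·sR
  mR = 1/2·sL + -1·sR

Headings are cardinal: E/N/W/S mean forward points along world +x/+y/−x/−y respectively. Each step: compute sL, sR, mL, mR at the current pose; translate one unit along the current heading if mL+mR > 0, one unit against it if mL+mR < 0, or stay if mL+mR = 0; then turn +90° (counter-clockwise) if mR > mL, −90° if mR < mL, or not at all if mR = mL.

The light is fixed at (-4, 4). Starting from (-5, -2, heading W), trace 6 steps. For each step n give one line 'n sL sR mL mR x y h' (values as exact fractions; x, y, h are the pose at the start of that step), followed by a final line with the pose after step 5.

n=0: pose=(-5,-2,W); sL=40/17, sR=200/13; mL=-20/17, mR=-3140/221; mL+mR=-200/13 → advance -1; mR−mL=-2880/221 → turn -1·90°
n=1: pose=(-4,-2,N); sL=100/17, sR=100/17; mL=-50/17, mR=-50/17; mL+mR=-100/17 → advance -1; mR−mL=0 → turn +0·90°
n=2: pose=(-4,-3,N); sL=40/9, sR=40/9; mL=-20/9, mR=-20/9; mL+mR=-40/9 → advance -1; mR−mL=0 → turn +0·90°
n=3: pose=(-4,-4,N); sL=100/29, sR=100/29; mL=-50/29, mR=-50/29; mL+mR=-100/29 → advance -1; mR−mL=0 → turn +0·90°
n=4: pose=(-4,-5,N); sL=200/73, sR=200/73; mL=-100/73, mR=-100/73; mL+mR=-200/73 → advance -1; mR−mL=0 → turn +0·90°
n=5: pose=(-4,-6,N); sL=20/9, sR=20/9; mL=-10/9, mR=-10/9; mL+mR=-20/9 → advance -1; mR−mL=0 → turn +0·90°

0 40/17 200/13 -20/17 -3140/221 -5 -2 W
1 100/17 100/17 -50/17 -50/17 -4 -2 N
2 40/9 40/9 -20/9 -20/9 -4 -3 N
3 100/29 100/29 -50/29 -50/29 -4 -4 N
4 200/73 200/73 -100/73 -100/73 -4 -5 N
5 20/9 20/9 -10/9 -10/9 -4 -6 N
final -4 -7 N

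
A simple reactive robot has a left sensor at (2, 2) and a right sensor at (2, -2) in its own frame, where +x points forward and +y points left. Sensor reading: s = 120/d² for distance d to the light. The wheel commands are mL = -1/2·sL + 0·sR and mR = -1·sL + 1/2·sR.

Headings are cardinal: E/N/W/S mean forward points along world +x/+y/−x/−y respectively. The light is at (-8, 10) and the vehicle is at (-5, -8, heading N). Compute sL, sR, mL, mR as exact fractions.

120/257 120/281 -60/257 -18300/72217

left sensor world pos  = (-7, -6); dL² = 257
right sensor world pos = (-3, -6); dR² = 281
sL = 120/257 = 120/257
sR = 120/281 = 120/281
mL = -1/2·sL + 0·sR = -60/257
mR = -1·sL + 1/2·sR = -18300/72217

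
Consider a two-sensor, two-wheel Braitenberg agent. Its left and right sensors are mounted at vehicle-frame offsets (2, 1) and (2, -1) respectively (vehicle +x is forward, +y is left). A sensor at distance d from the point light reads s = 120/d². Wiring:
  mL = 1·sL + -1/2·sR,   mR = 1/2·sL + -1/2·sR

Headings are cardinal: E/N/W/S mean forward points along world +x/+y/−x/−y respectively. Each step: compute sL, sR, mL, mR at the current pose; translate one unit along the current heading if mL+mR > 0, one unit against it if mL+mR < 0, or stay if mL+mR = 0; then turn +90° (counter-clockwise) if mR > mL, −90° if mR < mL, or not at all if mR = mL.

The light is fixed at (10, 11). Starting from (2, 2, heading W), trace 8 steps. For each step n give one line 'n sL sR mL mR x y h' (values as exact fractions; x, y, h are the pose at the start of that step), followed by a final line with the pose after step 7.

0 3/5 30/41 48/205 -27/410 2 2 W
1 120/149 120/113 4620/16837 -2160/16837 1 2 N
2 60/49 12/13 486/637 96/637 1 3 E
3 120/149 120/181 12780/26969 1920/26969 2 3 S
4 3/5 30/41 48/205 -27/410 2 2 W
5 120/149 120/113 4620/16837 -2160/16837 1 2 N
6 60/49 12/13 486/637 96/637 1 3 E
7 120/149 120/181 12780/26969 1920/26969 2 3 S
final 2 2 W

n=0: pose=(2,2,W); sL=3/5, sR=30/41; mL=48/205, mR=-27/410; mL+mR=69/410 → advance +1; mR−mL=-3/10 → turn -1·90°
n=1: pose=(1,2,N); sL=120/149, sR=120/113; mL=4620/16837, mR=-2160/16837; mL+mR=2460/16837 → advance +1; mR−mL=-60/149 → turn -1·90°
n=2: pose=(1,3,E); sL=60/49, sR=12/13; mL=486/637, mR=96/637; mL+mR=582/637 → advance +1; mR−mL=-30/49 → turn -1·90°
n=3: pose=(2,3,S); sL=120/149, sR=120/181; mL=12780/26969, mR=1920/26969; mL+mR=14700/26969 → advance +1; mR−mL=-60/149 → turn -1·90°
n=4: pose=(2,2,W); sL=3/5, sR=30/41; mL=48/205, mR=-27/410; mL+mR=69/410 → advance +1; mR−mL=-3/10 → turn -1·90°
n=5: pose=(1,2,N); sL=120/149, sR=120/113; mL=4620/16837, mR=-2160/16837; mL+mR=2460/16837 → advance +1; mR−mL=-60/149 → turn -1·90°
n=6: pose=(1,3,E); sL=60/49, sR=12/13; mL=486/637, mR=96/637; mL+mR=582/637 → advance +1; mR−mL=-30/49 → turn -1·90°
n=7: pose=(2,3,S); sL=120/149, sR=120/181; mL=12780/26969, mR=1920/26969; mL+mR=14700/26969 → advance +1; mR−mL=-60/149 → turn -1·90°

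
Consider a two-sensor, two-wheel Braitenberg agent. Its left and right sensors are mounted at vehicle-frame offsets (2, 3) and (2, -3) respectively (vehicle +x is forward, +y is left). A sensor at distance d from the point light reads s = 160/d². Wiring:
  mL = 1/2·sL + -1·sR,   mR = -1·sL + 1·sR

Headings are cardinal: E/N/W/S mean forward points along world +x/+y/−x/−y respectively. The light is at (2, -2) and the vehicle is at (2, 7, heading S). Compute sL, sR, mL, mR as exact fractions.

80/29 80/29 -40/29 0

left sensor world pos  = (5, 5); dL² = 58
right sensor world pos = (-1, 5); dR² = 58
sL = 160/58 = 80/29
sR = 160/58 = 80/29
mL = 1/2·sL + -1·sR = -40/29
mR = -1·sL + 1·sR = 0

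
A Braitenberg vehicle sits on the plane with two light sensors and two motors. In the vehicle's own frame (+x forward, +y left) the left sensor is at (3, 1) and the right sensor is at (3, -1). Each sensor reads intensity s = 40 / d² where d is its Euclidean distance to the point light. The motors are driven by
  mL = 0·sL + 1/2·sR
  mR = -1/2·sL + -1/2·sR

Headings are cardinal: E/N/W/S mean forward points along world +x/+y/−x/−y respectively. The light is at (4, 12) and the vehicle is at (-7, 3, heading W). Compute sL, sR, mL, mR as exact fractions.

left sensor world pos  = (-10, 2); dL² = 296
right sensor world pos = (-10, 4); dR² = 260
sL = 40/296 = 5/37
sR = 40/260 = 2/13
mL = 0·sL + 1/2·sR = 1/13
mR = -1/2·sL + -1/2·sR = -139/962

5/37 2/13 1/13 -139/962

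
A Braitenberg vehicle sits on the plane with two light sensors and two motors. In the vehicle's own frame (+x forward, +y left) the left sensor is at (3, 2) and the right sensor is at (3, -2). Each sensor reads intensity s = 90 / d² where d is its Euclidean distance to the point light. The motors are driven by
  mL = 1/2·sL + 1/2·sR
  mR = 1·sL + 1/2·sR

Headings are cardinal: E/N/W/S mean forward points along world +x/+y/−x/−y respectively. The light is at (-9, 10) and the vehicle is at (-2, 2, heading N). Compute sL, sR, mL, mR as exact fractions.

9/5 45/53 351/265 1179/530

left sensor world pos  = (-4, 5); dL² = 50
right sensor world pos = (0, 5); dR² = 106
sL = 90/50 = 9/5
sR = 90/106 = 45/53
mL = 1/2·sL + 1/2·sR = 351/265
mR = 1·sL + 1/2·sR = 1179/530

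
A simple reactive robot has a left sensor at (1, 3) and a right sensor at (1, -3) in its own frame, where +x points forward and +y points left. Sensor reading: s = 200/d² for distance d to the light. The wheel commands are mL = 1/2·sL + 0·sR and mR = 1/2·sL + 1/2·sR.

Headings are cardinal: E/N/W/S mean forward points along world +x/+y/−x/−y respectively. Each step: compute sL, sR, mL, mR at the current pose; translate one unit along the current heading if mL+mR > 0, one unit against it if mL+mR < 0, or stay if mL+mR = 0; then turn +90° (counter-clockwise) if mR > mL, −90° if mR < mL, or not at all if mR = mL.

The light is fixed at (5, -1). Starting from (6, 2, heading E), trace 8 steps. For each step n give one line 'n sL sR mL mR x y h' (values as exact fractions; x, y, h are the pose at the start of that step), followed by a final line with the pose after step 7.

0 5 50 5/2 55/2 6 2 E
1 200/17 200/41 100/17 5800/697 7 2 N
2 100 4 50 52 7 3 W
3 8 200/13 4 152/13 6 3 S
4 5 50 5/2 55/2 6 2 E
5 200/17 200/41 100/17 5800/697 7 2 N
6 100 4 50 52 7 3 W
7 8 200/13 4 152/13 6 3 S
final 6 2 E

n=0: pose=(6,2,E); sL=5, sR=50; mL=5/2, mR=55/2; mL+mR=30 → advance +1; mR−mL=25 → turn +1·90°
n=1: pose=(7,2,N); sL=200/17, sR=200/41; mL=100/17, mR=5800/697; mL+mR=9900/697 → advance +1; mR−mL=100/41 → turn +1·90°
n=2: pose=(7,3,W); sL=100, sR=4; mL=50, mR=52; mL+mR=102 → advance +1; mR−mL=2 → turn +1·90°
n=3: pose=(6,3,S); sL=8, sR=200/13; mL=4, mR=152/13; mL+mR=204/13 → advance +1; mR−mL=100/13 → turn +1·90°
n=4: pose=(6,2,E); sL=5, sR=50; mL=5/2, mR=55/2; mL+mR=30 → advance +1; mR−mL=25 → turn +1·90°
n=5: pose=(7,2,N); sL=200/17, sR=200/41; mL=100/17, mR=5800/697; mL+mR=9900/697 → advance +1; mR−mL=100/41 → turn +1·90°
n=6: pose=(7,3,W); sL=100, sR=4; mL=50, mR=52; mL+mR=102 → advance +1; mR−mL=2 → turn +1·90°
n=7: pose=(6,3,S); sL=8, sR=200/13; mL=4, mR=152/13; mL+mR=204/13 → advance +1; mR−mL=100/13 → turn +1·90°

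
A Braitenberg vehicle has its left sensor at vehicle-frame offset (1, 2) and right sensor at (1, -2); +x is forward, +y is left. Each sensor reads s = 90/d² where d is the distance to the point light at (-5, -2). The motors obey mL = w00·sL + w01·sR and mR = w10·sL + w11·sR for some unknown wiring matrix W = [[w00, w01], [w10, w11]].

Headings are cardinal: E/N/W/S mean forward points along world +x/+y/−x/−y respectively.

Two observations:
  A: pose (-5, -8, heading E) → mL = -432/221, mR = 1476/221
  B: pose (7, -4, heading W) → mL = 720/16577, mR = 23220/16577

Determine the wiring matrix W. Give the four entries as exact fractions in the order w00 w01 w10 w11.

-1/2 1/2 1 1

obs A: pose=(-5,-8,E) → sL=90/17, sR=18/13, mL=-432/221, mR=1476/221
obs B: pose=(7,-4,W) → sL=90/137, sR=90/121, mL=720/16577, mR=23220/16577
sensor matrix S = [[90/17, 18/13], [90/137, 90/121]]; det S = 11093760/3663517
solve [mL_A; mL_B] = S·[w00; w01] and [mR_A; mR_B] = S·[w10; w11]:
  w00 = -1/2, w01 = 1/2, w10 = 1, w11 = 1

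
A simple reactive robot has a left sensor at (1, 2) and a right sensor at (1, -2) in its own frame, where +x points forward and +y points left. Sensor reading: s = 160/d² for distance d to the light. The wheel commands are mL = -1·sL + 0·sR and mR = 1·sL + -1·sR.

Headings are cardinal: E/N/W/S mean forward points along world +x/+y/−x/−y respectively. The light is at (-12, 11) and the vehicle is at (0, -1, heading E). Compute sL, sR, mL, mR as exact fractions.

160/269 32/73 -160/269 3072/19637

left sensor world pos  = (1, 1); dL² = 269
right sensor world pos = (1, -3); dR² = 365
sL = 160/269 = 160/269
sR = 160/365 = 32/73
mL = -1·sL + 0·sR = -160/269
mR = 1·sL + -1·sR = 3072/19637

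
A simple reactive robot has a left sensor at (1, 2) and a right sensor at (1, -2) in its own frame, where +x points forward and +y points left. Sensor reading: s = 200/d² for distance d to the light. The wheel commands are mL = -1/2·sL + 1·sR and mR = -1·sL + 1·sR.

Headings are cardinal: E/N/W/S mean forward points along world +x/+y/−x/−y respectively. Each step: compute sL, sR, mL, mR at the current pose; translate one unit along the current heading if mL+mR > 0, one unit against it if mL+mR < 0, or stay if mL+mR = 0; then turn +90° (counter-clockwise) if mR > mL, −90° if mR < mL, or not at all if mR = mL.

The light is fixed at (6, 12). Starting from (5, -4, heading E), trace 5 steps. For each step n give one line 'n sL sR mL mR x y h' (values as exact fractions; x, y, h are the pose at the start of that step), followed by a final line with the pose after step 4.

n=0: pose=(5,-4,E); sL=50/49, sR=50/81; mL=425/3969, mR=-1600/3969; mL+mR=-1175/3969 → advance -1; mR−mL=-25/49 → turn -1·90°
n=1: pose=(4,-4,S); sL=200/289, sR=40/61; mL=5460/17629, mR=-640/17629; mL+mR=4820/17629 → advance +1; mR−mL=-100/289 → turn -1·90°
n=2: pose=(4,-5,W); sL=20/37, sR=100/117; mL=2530/4329, mR=1360/4329; mL+mR=3890/4329 → advance +1; mR−mL=-10/37 → turn -1·90°
n=3: pose=(3,-5,N); sL=200/281, sR=200/257; mL=30500/72217, mR=4800/72217; mL+mR=35300/72217 → advance +1; mR−mL=-100/281 → turn -1·90°
n=4: pose=(3,-4,E); sL=1, sR=25/41; mL=9/82, mR=-16/41; mL+mR=-23/82 → advance -1; mR−mL=-1/2 → turn -1·90°

0 50/49 50/81 425/3969 -1600/3969 5 -4 E
1 200/289 40/61 5460/17629 -640/17629 4 -4 S
2 20/37 100/117 2530/4329 1360/4329 4 -5 W
3 200/281 200/257 30500/72217 4800/72217 3 -5 N
4 1 25/41 9/82 -16/41 3 -4 E
final 2 -4 S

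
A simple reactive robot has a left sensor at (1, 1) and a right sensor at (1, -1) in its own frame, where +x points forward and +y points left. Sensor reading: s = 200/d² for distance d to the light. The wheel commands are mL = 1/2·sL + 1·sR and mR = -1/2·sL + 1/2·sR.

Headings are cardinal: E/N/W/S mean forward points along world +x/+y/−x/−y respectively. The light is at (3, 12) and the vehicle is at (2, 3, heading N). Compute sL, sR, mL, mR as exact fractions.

left sensor world pos  = (1, 4); dL² = 68
right sensor world pos = (3, 4); dR² = 64
sL = 200/68 = 50/17
sR = 200/64 = 25/8
mL = 1/2·sL + 1·sR = 625/136
mR = -1/2·sL + 1/2·sR = 25/272

50/17 25/8 625/136 25/272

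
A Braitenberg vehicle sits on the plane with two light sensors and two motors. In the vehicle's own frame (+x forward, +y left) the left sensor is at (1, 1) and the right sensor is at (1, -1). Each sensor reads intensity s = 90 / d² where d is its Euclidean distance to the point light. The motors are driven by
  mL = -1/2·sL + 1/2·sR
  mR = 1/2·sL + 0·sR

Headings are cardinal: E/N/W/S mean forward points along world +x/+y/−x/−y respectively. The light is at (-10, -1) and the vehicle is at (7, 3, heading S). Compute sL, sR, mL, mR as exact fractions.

left sensor world pos  = (8, 2); dL² = 333
right sensor world pos = (6, 2); dR² = 265
sL = 90/333 = 10/37
sR = 90/265 = 18/53
mL = -1/2·sL + 1/2·sR = 68/1961
mR = 1/2·sL + 0·sR = 5/37

10/37 18/53 68/1961 5/37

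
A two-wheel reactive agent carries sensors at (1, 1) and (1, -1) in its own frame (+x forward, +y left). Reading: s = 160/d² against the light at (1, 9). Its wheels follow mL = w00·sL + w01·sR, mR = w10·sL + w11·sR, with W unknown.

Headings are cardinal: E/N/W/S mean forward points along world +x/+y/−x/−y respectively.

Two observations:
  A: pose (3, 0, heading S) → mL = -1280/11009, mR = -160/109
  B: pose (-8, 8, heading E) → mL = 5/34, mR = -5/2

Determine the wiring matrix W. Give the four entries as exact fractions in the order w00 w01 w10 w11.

1 -1 -1 0

obs A: pose=(3,0,S) → sL=160/109, sR=160/101, mL=-1280/11009, mR=-160/109
obs B: pose=(-8,8,E) → sL=5/2, sR=40/17, mL=5/34, mR=-5/2
sensor matrix S = [[160/109, 160/101], [5/2, 40/17]]; det S = -94800/187153
solve [mL_A; mL_B] = S·[w00; w01] and [mR_A; mR_B] = S·[w10; w11]:
  w00 = 1, w01 = -1, w10 = -1, w11 = 0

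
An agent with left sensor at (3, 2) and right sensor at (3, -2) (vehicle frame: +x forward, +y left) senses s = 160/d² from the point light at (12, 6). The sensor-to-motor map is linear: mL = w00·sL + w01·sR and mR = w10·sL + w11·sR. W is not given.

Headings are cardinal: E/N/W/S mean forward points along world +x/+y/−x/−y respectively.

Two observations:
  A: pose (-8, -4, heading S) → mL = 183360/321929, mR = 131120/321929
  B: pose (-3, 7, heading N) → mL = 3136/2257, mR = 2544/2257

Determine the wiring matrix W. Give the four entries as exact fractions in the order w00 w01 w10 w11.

1 1 1/2 1

obs A: pose=(-8,-4,S) → sL=160/493, sR=160/653, mL=183360/321929, mR=131120/321929
obs B: pose=(-3,7,N) → sL=32/61, sR=32/37, mL=3136/2257, mR=2544/2257
sensor matrix S = [[160/493, 160/653], [32/61, 32/37]]; det S = 110551040/726593753
solve [mL_A; mL_B] = S·[w00; w01] and [mR_A; mR_B] = S·[w10; w11]:
  w00 = 1, w01 = 1, w10 = 1/2, w11 = 1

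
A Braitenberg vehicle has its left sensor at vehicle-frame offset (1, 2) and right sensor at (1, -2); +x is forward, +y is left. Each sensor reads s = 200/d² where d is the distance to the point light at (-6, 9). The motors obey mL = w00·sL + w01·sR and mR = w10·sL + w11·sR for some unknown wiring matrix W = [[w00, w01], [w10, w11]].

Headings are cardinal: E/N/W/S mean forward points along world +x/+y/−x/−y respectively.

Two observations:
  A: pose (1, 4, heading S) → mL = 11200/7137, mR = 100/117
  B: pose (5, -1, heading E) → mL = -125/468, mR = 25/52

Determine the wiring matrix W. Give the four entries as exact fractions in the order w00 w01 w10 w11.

-1 1 1/2 0

obs A: pose=(1,4,S) → sL=200/117, sR=200/61, mL=11200/7137, mR=100/117
obs B: pose=(5,-1,E) → sL=25/26, sR=25/36, mL=-125/468, mR=25/52
sensor matrix S = [[200/117, 200/61], [25/26, 25/36]]; det S = -126250/64233
solve [mL_A; mL_B] = S·[w00; w01] and [mR_A; mR_B] = S·[w10; w11]:
  w00 = -1, w01 = 1, w10 = 1/2, w11 = 0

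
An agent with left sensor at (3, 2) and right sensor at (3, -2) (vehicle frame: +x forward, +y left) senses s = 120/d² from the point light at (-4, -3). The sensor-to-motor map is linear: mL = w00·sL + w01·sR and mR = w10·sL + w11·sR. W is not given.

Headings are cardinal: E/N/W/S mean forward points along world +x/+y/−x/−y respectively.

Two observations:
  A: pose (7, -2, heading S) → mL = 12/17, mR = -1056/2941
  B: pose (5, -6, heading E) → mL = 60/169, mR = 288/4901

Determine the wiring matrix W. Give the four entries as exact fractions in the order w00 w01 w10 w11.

0 1/2 1/2 -1/2

obs A: pose=(7,-2,S) → sL=120/173, sR=24/17, mL=12/17, mR=-1056/2941
obs B: pose=(5,-6,E) → sL=24/29, sR=120/169, mL=60/169, mR=288/4901
sensor matrix S = [[120/173, 24/17], [24/29, 120/169]]; det S = -9741312/14413841
solve [mL_A; mL_B] = S·[w00; w01] and [mR_A; mR_B] = S·[w10; w11]:
  w00 = 0, w01 = 1/2, w10 = 1/2, w11 = -1/2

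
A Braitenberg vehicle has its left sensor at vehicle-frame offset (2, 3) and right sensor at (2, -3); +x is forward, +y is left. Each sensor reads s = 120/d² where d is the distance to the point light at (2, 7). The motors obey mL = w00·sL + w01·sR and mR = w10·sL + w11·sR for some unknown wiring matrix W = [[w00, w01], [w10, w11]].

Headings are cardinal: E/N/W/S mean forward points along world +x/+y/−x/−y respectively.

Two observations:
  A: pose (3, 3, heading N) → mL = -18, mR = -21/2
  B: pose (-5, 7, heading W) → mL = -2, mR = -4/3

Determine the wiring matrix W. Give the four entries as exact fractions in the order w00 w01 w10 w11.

obs A: pose=(3,3,N) → sL=15, sR=6, mL=-18, mR=-21/2
obs B: pose=(-5,7,W) → sL=4/3, sR=4/3, mL=-2, mR=-4/3
sensor matrix S = [[15, 6], [4/3, 4/3]]; det S = 12
solve [mL_A; mL_B] = S·[w00; w01] and [mR_A; mR_B] = S·[w10; w11]:
  w00 = -1, w01 = -1/2, w10 = -1/2, w11 = -1/2

-1 -1/2 -1/2 -1/2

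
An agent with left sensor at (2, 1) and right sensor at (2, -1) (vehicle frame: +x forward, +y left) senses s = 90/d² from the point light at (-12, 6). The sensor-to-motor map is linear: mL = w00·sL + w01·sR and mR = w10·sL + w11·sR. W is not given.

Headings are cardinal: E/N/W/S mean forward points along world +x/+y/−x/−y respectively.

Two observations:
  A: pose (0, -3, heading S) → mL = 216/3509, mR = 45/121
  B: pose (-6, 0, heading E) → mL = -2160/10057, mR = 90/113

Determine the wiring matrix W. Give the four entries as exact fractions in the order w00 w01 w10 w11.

obs A: pose=(0,-3,S) → sL=9/29, sR=45/121, mL=216/3509, mR=45/121
obs B: pose=(-6,0,E) → sL=90/89, sR=90/113, mL=-2160/10057, mR=90/113
sensor matrix S = [[9/29, 45/121], [90/89, 90/113]]; det S = -4548960/35290013
solve [mL_A; mL_B] = S·[w00; w01] and [mR_A; mR_B] = S·[w10; w11]:
  w00 = -1, w01 = 1, w10 = 0, w11 = 1

-1 1 0 1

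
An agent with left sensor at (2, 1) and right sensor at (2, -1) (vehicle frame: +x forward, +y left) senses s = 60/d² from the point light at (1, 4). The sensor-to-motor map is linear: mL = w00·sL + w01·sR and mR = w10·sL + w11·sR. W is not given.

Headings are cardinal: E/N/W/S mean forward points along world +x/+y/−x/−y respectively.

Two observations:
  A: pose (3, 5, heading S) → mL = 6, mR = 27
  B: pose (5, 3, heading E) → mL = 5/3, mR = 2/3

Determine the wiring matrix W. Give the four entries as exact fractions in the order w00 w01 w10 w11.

obs A: pose=(3,5,S) → sL=6, sR=30, mL=6, mR=27
obs B: pose=(5,3,E) → sL=5/3, sR=3/2, mL=5/3, mR=2/3
sensor matrix S = [[6, 30], [5/3, 3/2]]; det S = -41
solve [mL_A; mL_B] = S·[w00; w01] and [mR_A; mR_B] = S·[w10; w11]:
  w00 = 1, w01 = 0, w10 = -1/2, w11 = 1

1 0 -1/2 1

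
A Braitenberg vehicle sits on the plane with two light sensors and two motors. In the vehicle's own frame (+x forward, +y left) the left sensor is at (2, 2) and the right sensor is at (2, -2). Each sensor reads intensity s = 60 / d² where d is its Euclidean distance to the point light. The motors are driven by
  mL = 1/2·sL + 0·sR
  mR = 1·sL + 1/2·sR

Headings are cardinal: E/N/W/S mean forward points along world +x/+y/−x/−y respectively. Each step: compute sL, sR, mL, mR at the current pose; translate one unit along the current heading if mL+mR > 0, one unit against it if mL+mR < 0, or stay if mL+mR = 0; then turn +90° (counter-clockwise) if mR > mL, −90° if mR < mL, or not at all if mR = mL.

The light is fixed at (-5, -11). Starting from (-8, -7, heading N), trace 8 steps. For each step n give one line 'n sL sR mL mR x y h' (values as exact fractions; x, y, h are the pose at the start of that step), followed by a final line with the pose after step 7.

0 60/61 60/37 30/61 4050/2257 -8 -7 N
1 30/17 30/37 15/17 1365/629 -8 -6 W
2 60/13 4/3 30/13 206/39 -9 -6 S
3 3/2 15/2 3/4 21/4 -9 -7 E
4 60/61 60/37 30/61 4050/2257 -8 -7 N
5 30/17 30/37 15/17 1365/629 -8 -6 W
6 60/13 4/3 30/13 206/39 -9 -6 S
7 3/2 15/2 3/4 21/4 -9 -7 E
final -8 -7 N

n=0: pose=(-8,-7,N); sL=60/61, sR=60/37; mL=30/61, mR=4050/2257; mL+mR=5160/2257 → advance +1; mR−mL=2940/2257 → turn +1·90°
n=1: pose=(-8,-6,W); sL=30/17, sR=30/37; mL=15/17, mR=1365/629; mL+mR=1920/629 → advance +1; mR−mL=810/629 → turn +1·90°
n=2: pose=(-9,-6,S); sL=60/13, sR=4/3; mL=30/13, mR=206/39; mL+mR=296/39 → advance +1; mR−mL=116/39 → turn +1·90°
n=3: pose=(-9,-7,E); sL=3/2, sR=15/2; mL=3/4, mR=21/4; mL+mR=6 → advance +1; mR−mL=9/2 → turn +1·90°
n=4: pose=(-8,-7,N); sL=60/61, sR=60/37; mL=30/61, mR=4050/2257; mL+mR=5160/2257 → advance +1; mR−mL=2940/2257 → turn +1·90°
n=5: pose=(-8,-6,W); sL=30/17, sR=30/37; mL=15/17, mR=1365/629; mL+mR=1920/629 → advance +1; mR−mL=810/629 → turn +1·90°
n=6: pose=(-9,-6,S); sL=60/13, sR=4/3; mL=30/13, mR=206/39; mL+mR=296/39 → advance +1; mR−mL=116/39 → turn +1·90°
n=7: pose=(-9,-7,E); sL=3/2, sR=15/2; mL=3/4, mR=21/4; mL+mR=6 → advance +1; mR−mL=9/2 → turn +1·90°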